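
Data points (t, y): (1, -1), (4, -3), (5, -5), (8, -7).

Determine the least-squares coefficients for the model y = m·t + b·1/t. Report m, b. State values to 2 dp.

Setting ∂/∂m … = 0 gives: 106·m + 4·b = -94;  4·m + (1789/1600)·b = -29/8.
Eliminating b: (1789/1600)·(row 1) − 4·(row 2) gives (82017/800)·m = (1789/1600)·(-94) − 4·(-29/8) = -72483/800, so m = -24161/27339.
Then b = ((-29/8) − 4·(-24161/27339))/(1789/1600) = -2200/27339.

m = -0.88, b = -0.08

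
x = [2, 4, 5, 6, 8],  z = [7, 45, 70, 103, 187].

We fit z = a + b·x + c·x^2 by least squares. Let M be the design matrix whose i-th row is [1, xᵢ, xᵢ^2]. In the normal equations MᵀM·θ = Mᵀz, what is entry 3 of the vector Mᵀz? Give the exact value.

Entry 3 ↔ basis x^2, so (Mᵀz)_{3} = Σᵢ (x^2)·zᵢ = (4)·(7) + (16)·(45) + (25)·(70) + (36)·(103) + (64)·(187) = 18174.

18174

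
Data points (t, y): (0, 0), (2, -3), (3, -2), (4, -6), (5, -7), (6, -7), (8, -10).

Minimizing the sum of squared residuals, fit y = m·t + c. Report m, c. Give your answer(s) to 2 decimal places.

Sums needed: Σt·t = 154, Σt = 28, Σ1 = 7.
Moment sums: Σt·y = -193, Σy = -35.
det = 154·7 − 28² = 294.
m = ((-193)·7 − 28·(-35))/294 = -53/42; c = (154·(-35) − 28·(-193))/294 = 1/21.

m = -1.26, c = 0.05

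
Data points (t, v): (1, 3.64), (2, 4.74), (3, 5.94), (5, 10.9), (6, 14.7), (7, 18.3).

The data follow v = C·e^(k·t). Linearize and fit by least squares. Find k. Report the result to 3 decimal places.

Taking logs, ln v = k·t + ln C, so regress ln v on t.
Σt = 24.0000, Σ(t)² = 124.0000, Σln v = 12.6132, Σt·ln v = 58.1684.
Equations: 124.0000·k + 24.0000·ln C = 58.1684;  24.0000·k + 6·ln C = 12.6132.
Solving (det = 168.0000): k = 0.27555, ln C = 1.00000.

k = 0.276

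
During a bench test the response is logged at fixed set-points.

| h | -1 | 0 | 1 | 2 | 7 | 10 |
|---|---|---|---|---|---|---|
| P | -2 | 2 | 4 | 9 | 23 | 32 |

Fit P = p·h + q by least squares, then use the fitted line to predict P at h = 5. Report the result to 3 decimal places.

P̂ = 16.933

Normal-equation sums: Σh·h = 155, Σh = 19, Σ1 = 6.
Moment sums: Σh·P = 505, ΣP = 68.
So AᵀA·[p, q]ᵀ = AᵀP: [[155, 19]; [19, 6]]·[p, q]ᵀ = [505, 68]ᵀ.
det = 155·6 − 19² = 569.
p = (505·6 − 19·68)/569 = 1738/569; q = (155·68 − 19·505)/569 = 945/569.
At h = 5: P̂ = (1738/569)·(5) + (945/569)·(1) = 9635/569.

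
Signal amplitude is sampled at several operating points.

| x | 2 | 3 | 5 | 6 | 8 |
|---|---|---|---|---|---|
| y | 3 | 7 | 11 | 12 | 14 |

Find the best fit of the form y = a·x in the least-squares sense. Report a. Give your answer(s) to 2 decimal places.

Setting ∂/∂a … = 0 gives: 138·a = 266.
(Σx·x = 138, Σx·y = 266.)
Hence a = 266 / 138 ≈ 1.92754.

a = 1.93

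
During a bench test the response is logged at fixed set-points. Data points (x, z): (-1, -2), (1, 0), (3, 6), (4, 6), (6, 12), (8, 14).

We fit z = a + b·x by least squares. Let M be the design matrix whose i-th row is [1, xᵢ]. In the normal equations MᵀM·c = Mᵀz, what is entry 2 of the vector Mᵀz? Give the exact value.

228

Entry 2 ↔ basis x, so (Mᵀz)_{2} = Σᵢ (x)·zᵢ = (-1)·(-2) + (1)·(0) + (3)·(6) + (4)·(6) + (6)·(12) + (8)·(14) = 228.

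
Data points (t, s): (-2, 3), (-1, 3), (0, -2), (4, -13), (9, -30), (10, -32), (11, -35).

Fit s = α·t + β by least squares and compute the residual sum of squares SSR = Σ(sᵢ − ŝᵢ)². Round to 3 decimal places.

SSR = 6.378

Entries of AᵀA: Σt·t = 323, Σt = 31, Σ1 = 7.
And Σt·s = -1036, Σs = -106.
Normal equations: [[323, 31]; [31, 7]]·[α, β]ᵀ = [-1036, -106]ᵀ.
det = 323·7 − 31² = 1300.
α = ((-1036)·7 − 31·(-106))/1300 = -1983/650; β = (323·(-106) − 31·(-1036))/1300 = -1061/650.
Residuals: -191/130, 514/325, -239/650, 543/650, -296/325, 7/50, 62/325; SSR = 2073/325.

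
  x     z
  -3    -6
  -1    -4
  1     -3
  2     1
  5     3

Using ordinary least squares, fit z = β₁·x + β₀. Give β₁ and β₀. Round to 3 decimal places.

β₁ = 1.174, β₀ = -2.739

Entries of AᵀA: Σx·x = 40, Σx = 4, Σ1 = 5.
For Aᵀz: Σx·z = 36, Σz = -9.
Eliminating β₀: 5·(row 1) − 4·(row 2) gives 184·β₁ = 5·36 − 4·(-9) = 216, so β₁ = 27/23.
Then β₀ = ((-9) − 4·(27/23))/5 = -63/23.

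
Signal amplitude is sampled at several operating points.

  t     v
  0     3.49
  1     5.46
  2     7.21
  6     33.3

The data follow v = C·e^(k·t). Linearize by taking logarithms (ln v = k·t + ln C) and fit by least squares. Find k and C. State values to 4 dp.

Linearized form: ln v = k·t + ln C. From the 4 transformed points,
Over the data: Σt = 9.0000, Σ(t)² = 41.0000, Σln v = 8.4284, Σt·ln v = 26.6817.
Normal system: [[41.0000, 9.0000]; [9.0000, 4]]·[k, ln C]ᵀ = [26.6817, 8.4284]ᵀ.
Solving (det = 83.0000): k = 0.37195, ln C = 1.27022, so C = exp(1.27022) = 3.56162.

k = 0.3719, C = 3.5616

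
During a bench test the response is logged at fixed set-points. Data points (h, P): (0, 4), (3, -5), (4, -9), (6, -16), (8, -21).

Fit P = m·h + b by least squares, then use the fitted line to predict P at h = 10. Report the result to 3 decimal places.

P̂ = -27.935

With design matrix A, AᵀA = [[125, 21]; [21, 5]] and AᵀP = [-315, -47]ᵀ.
Determinant 125·5 − 21² = 184.
m = ((-315)·5 − 21·(-47))/184 = -147/46; b = (125·(-47) − 21·(-315))/184 = 185/46.
At h = 10: P̂ = (-147/46)·(10) + (185/46)·(1) = -1285/46.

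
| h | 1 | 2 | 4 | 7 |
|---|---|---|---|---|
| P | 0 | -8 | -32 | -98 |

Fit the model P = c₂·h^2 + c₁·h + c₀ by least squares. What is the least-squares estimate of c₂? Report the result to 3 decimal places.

From the data, Σh^2·h^2 = 2674, Σh^2·h = 416, Σh^2 = 70, Σh·h = 70, Σh = 14, Σ1 = 4.
For AᵀP: Σh^2·P = -5346, Σh·P = -830, ΣP = -138.
Row-reducing yields c₂ = -41/22, c₁ = -89/66, c₀ = 17/6.

c₂ = -1.864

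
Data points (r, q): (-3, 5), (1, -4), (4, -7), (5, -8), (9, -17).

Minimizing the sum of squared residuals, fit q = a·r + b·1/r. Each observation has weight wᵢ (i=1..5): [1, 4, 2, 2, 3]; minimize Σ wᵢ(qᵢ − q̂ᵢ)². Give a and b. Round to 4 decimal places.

a = -1.7815, b = -1.9884

The normal system AᵀWA·[a, b]ᵀ = AᵀWq is [[338, 12]; [12, 23507/5400]]·[a, b]ᵀ = [-626, -901/30]ᵀ.
Determinant 338·(23507/5400) − 12² = 3583883/2700.
a = ((-626)·(23507/5400) − 12·(-901/30))/(3583883/2700) = -6384611/3583883; b = (338·(-901/30) − 12·(-626))/(3583883/2700) = -7126020/3583883.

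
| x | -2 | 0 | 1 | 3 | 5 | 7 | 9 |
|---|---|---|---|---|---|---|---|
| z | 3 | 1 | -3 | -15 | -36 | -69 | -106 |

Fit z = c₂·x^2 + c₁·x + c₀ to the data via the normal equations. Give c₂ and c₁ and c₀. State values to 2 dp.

c₂ = -1.05, c₁ = -2.55, c₀ = 1.54

From the data, Σx^2·x^2 = 9685, Σx^2·x = 1217, Σx^2 = 169, Σx·x = 169, Σx = 23, Σ1 = 7.
Right-hand side: Σx^2·z = -12993, Σx·z = -1671, Σz = -225.
AᵀA·[c₂, c₁, c₀]ᵀ = Aᵀz becomes [[9685, 1217, 169]; [1217, 169, 23]; [169, 23, 7]]·[c₂, c₁, c₀]ᵀ = [-12993, -1671, -225]ᵀ.
Inverting the 3×3 Gram matrix, [c₂, c₁, c₀]ᵀ = [-17475/16681, -42583/16681, 25637/16681]ᵀ.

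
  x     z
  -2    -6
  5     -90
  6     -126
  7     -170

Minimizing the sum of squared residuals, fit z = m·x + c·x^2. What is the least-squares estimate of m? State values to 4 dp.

Entries of MᵀM: Σx·x = 114, Σx·x^2 = 676, Σx^2·x^2 = 4338.
For Mᵀz: Σx·z = -2384, Σx^2·z = -15140.
Normal equations: [[114, 676]; [676, 4338]]·[m, c]ᵀ = [-2384, -15140]ᵀ.
Determinant 114·4338 − 676² = 37556.
m = ((-2384)·4338 − 676·(-15140))/37556 = -26788/9389; c = (114·(-15140) − 676·(-2384))/37556 = -28594/9389.

m = -2.8531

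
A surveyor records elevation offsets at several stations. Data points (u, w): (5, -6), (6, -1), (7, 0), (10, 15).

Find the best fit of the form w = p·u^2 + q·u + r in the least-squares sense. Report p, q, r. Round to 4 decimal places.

Compute the Gram sums: Σu^2·u^2 = 14322, Σu^2·u = 1684, Σu^2 = 210, Σu·u = 210, Σu = 28, Σ1 = 4.
Moment sums: Σu^2·w = 1314, Σu·w = 114, Σw = 8.
AᵀA·[p, q, r]ᵀ = Aᵀw becomes [[14322, 1684, 210]; [1684, 210, 28]; [210, 28, 4]]·[p, q, r]ᵀ = [1314, 114, 8]ᵀ.
Solving the 3×3 system (Gaussian elimination) gives p = 52/181, q = -45/181, r = -2053/181.

p = 0.2873, q = -0.2486, r = -11.3425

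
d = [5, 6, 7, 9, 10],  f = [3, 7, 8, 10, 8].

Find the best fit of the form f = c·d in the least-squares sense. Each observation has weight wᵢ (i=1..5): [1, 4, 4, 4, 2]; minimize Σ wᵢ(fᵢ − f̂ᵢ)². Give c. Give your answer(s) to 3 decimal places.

c = 1.043

Normal-equation sums: Σwᵢ·d·d = 889.
For MᵀWf: Σwᵢ·d·f = 927.
Normal equations: [[889]]·[c]ᵀ = [927]ᵀ.
Hence c = 927 / 889 ≈ 1.04274.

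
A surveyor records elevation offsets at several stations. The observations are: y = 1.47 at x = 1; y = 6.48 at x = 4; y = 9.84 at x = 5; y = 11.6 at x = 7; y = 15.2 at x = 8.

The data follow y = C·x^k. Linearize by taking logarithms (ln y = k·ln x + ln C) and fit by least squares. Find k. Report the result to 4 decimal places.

k = 1.1072

Let Y = ln y. Fitting Y = k·ln x + ln C by least squares:
Over the data: Σln x = 7.0211, Σ(ln x)² = 12.6227, Σln y = 9.7127, Σln x·ln y = 16.6987.
Normal system: [[12.6227, 7.0211]; [7.0211, 5]]·[k, ln C]ᵀ = [16.6987, 9.7127]ᵀ.
Δ = 12.6227·5 − (7.0211)² = 13.8181; k = (16.6987·5 − 7.0211·9.7127)/13.8181 = 1.10722, ln C = (12.6227·9.7127 − 7.0211·16.6987)/13.8181 = 0.38778.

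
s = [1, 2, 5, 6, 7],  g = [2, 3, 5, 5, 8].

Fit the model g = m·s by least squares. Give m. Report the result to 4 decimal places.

Entries of AᵀA: Σs·s = 115.
Moment sums: Σs·g = 119.
m = 119/115 = 1.03478.

m = 1.0348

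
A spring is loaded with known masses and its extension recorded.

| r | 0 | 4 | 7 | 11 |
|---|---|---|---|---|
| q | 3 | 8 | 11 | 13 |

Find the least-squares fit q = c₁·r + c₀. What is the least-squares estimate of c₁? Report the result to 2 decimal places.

c₁ = 0.92

Forming XᵀX = [[186, 22]; [22, 4]] and Xᵀq = [252, 35]ᵀ gives XᵀX·[c₁, c₀]ᵀ = Xᵀq.
Determinant 186·4 − 22² = 260.
c₁ = (252·4 − 22·35)/260 = 119/130; c₀ = (186·35 − 22·252)/260 = 483/130.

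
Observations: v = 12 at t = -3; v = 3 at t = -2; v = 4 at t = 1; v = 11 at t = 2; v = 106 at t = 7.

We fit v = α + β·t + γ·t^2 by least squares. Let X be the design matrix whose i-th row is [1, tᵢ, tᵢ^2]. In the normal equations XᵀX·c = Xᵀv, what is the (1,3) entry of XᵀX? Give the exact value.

67

Row 1 ↔ basis 1, column 3 ↔ basis t^2, so (XᵀX)_{1,3} = Σᵢ t^2 = (1)·(9) + (1)·(4) + (1)·(1) + (1)·(4) + (1)·(49) = 67.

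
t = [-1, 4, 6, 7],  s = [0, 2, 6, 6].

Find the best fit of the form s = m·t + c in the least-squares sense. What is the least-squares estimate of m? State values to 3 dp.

Compute the Gram sums: Σt·t = 102, Σt = 16, Σ1 = 4.
Moment sums: Σt·s = 86, Σs = 14.
So AᵀA·[m, c]ᵀ = Aᵀs: [[102, 16]; [16, 4]]·[m, c]ᵀ = [86, 14]ᵀ.
Eliminating c: 4·(row 1) − 16·(row 2) gives 152·m = 4·86 − 16·14 = 120, so m = 15/19.
Then c = (14 − 16·(15/19))/4 = 13/38.

m = 0.789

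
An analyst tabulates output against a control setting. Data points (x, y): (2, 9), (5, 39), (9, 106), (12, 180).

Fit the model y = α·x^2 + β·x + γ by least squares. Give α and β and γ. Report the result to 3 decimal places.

α = 1.048, β = 2.385, γ = 0.281

Entries of AᵀA: Σx^2·x^2 = 27938, Σx^2·x = 2590, Σx^2 = 254, Σx·x = 254, Σx = 28, Σ1 = 4.
Moment sums: Σx^2·y = 35517, Σx·y = 3327, Σy = 334.
Row-reducing yields α = 22/21, β = 415/174, γ = 57/203.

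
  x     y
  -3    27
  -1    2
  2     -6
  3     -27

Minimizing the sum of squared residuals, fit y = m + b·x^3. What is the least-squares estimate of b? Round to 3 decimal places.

The normal equations are: 4·m + 7·b = -4;  7·m + 1523·b = -1508.
Eliminating b: 1523·(row 1) − 7·(row 2) gives 6043·m = 1523·(-4) − 7·(-1508) = 4464, so m = 4464/6043.
Then b = ((-1508) − 7·(4464/6043))/1523 = -6004/6043.

b = -0.994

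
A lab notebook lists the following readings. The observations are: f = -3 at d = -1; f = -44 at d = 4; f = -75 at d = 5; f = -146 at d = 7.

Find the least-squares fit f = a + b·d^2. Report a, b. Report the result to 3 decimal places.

Sums needed: Σ1 = 4, Σd^2 = 91, Σd^2·d^2 = 3283.
Right-hand side: Σf = -268, Σd^2·f = -9736.
Δ = 4·3283 − 91² = 4851.
a = ((-268)·3283 − 91·(-9736))/4851 = 292/231; b = (4·(-9736) − 91·(-268))/4851 = -4852/1617.

a = 1.264, b = -3.001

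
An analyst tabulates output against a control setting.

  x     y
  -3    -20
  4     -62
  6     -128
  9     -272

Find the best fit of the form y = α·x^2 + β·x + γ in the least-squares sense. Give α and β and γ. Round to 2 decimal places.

From the data, Σx^2·x^2 = 8194, Σx^2·x = 982, Σx^2 = 142, Σx·x = 142, Σx = 16, Σ1 = 4.
And Σx^2·y = -27812, Σx·y = -3404, Σy = -482.
AᵀA·[α, β, γ]ᵀ = Aᵀy becomes [[8194, 982, 142]; [982, 142, 16]; [142, 16, 4]]·[α, β, γ]ᵀ = [-27812, -3404, -482]ᵀ.
Inverting the 3×3 Gram matrix, [α, β, γ]ᵀ = [-3, -3, -2]ᵀ.

α = -3.00, β = -3.00, γ = -2.00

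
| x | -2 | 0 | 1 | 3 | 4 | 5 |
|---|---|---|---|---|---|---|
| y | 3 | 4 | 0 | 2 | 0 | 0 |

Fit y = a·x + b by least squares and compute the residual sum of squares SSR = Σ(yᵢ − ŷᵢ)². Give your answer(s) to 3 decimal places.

SSR = 7.684

Normal-equation sums: Σx·x = 55, Σx = 11, Σ1 = 6.
Right-hand side: Σx·y = 0, Σy = 9.
So MᵀM·[a, b]ᵀ = Mᵀy: [[55, 11]; [11, 6]]·[a, b]ᵀ = [0, 9]ᵀ.
Δ = 55·6 − 11² = 209.
a = (0·6 − 11·9)/209 = -9/19; b = (55·9 − 11·0)/209 = 45/19.
Residuals: -6/19, 31/19, -36/19, 20/19, -9/19, 0; SSR = 146/19.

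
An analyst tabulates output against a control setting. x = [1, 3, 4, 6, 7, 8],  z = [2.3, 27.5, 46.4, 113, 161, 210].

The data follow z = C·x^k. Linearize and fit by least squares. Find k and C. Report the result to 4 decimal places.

k = 2.1668, C = 2.3597

Let Y = ln z. Fitting Y = k·ln x + ln C by least squares:
Σln x = 8.3020, Σ(ln x)² = 14.4498, Σln z = 23.1403, Σln x·ln z = 38.4379.
Equations: 14.4498·k + 8.3020·ln C = 38.4379;  8.3020·k + 6·ln C = 23.1403.
Δ = 14.4498·6 − (8.3020)² = 17.7753; k = (38.4379·6 − 8.3020·23.1403)/17.7753 = 2.16685, ln C = (14.4498·23.1403 − 8.3020·38.4379)/17.7753 = 0.85852, so C = exp(0.85852) = 2.35966.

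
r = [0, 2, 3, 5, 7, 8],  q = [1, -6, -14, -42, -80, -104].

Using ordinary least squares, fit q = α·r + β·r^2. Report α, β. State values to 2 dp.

The normal system AᵀA·[α, β]ᵀ = Aᵀq is [[151, 1015]; [1015, 7219]]·[α, β]ᵀ = [-1656, -11776]ᵀ.
Eliminating β: 7219·(row 1) − 1015·(row 2) gives 59844·α = 7219·(-1656) − 1015·(-11776) = -2024, so α = -506/14961.
Then β = ((-11776) − 1015·(-506/14961))/7219 = -24334/14961.

α = -0.03, β = -1.63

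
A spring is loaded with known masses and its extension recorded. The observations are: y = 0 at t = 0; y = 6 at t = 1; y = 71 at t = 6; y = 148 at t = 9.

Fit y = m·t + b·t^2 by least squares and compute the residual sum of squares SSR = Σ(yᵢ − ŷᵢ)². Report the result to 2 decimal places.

With design matrix A, AᵀA = [[118, 946]; [946, 7858]] and Aᵀy = [1764, 14550]ᵀ.
Eliminating b: 7858·(row 1) − 946·(row 2) gives 32328·m = 7858·1764 − 946·14550 = 97212, so m = 8101/2694.
Then b = (14550 − 946·(8101/2694))/7858 = 4013/2694.
Residuals: 0, 675/449, -300/449, 125/449; SSR = 1250/449.

SSR = 2.78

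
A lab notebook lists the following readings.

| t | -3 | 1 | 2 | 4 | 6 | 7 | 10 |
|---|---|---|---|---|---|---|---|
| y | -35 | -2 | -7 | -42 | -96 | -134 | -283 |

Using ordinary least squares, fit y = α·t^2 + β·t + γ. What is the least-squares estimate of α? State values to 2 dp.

Sums needed: Σt^2·t^2 = 14051, Σt^2·t = 1605, Σt^2 = 215, Σt·t = 215, Σt = 27, Σ1 = 7.
For Mᵀy: Σt^2·y = -39339, Σt·y = -4423, Σy = -599.
MᵀM·[α, β, γ]ᵀ = Mᵀy becomes [[14051, 1605, 215]; [1605, 215, 27]; [215, 27, 7]]·[α, β, γ]ᵀ = [-39339, -4423, -599]ᵀ.
Row-reducing yields α = -1194766/391769, β = 894458/391769, γ = -277901/391769.

α = -3.05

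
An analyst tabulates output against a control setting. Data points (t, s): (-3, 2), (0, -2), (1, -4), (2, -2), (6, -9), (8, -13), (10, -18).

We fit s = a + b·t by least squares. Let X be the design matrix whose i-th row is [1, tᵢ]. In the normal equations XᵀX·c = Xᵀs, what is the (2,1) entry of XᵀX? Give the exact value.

Row 2 ↔ basis t, column 1 ↔ basis 1, so (XᵀX)_{2,1} = Σᵢ t = (-3)·(1) + (0)·(1) + (1)·(1) + (2)·(1) + (6)·(1) + (8)·(1) + (10)·(1) = 24.

24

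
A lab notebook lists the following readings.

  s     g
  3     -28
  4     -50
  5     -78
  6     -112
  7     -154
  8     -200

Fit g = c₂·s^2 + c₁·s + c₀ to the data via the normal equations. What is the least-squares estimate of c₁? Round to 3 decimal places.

c₁ = 0.114

Forming AᵀA = [[8755, 1287, 199]; [1287, 199, 33]; [199, 33, 6]] and Aᵀg = [-27380, -4024, -622]ᵀ gives AᵀA·[c₂, c₁, c₀]ᵀ = Aᵀg.
Solving the 3×3 system (Gaussian elimination) gives c₂ = -22/7, c₁ = 4/35, c₀ = -2/35.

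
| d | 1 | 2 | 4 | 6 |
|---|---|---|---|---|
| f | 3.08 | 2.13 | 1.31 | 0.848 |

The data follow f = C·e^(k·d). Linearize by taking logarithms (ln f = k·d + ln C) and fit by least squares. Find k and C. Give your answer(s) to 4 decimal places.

Taking logs, ln f = k·d + ln C, so regress ln f on d.
Sums: Σd = 13.0000, Σ(d)² = 57.0000, Σln f = 1.9862, Σd·ln f = 2.7280.
Normal system: [[57.0000, 13.0000]; [13.0000, 4]]·[k, ln C]ᵀ = [2.7280, 1.9862]ᵀ.
Δ = 57.0000·4 − (13.0000)² = 59.0000; k = (2.7280·4 − 13.0000·1.9862)/59.0000 = -0.25269, ln C = (57.0000·1.9862 − 13.0000·2.7280)/59.0000 = 1.31778, so C = exp(1.31778) = 3.73513.

k = -0.2527, C = 3.7351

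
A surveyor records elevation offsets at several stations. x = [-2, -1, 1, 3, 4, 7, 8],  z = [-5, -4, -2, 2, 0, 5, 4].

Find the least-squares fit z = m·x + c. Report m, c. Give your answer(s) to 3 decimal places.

m = 0.979, c = -2.796

Entries of MᵀM: Σx·x = 144, Σx = 20, Σ1 = 7.
And Σx·z = 85, Σz = 0.
MᵀM·[m, c]ᵀ = Mᵀz becomes [[144, 20]; [20, 7]]·[m, c]ᵀ = [85, 0]ᵀ.
det = 144·7 − 20² = 608.
m = (85·7 − 20·0)/608 = 595/608; c = (144·0 − 20·85)/608 = -425/152.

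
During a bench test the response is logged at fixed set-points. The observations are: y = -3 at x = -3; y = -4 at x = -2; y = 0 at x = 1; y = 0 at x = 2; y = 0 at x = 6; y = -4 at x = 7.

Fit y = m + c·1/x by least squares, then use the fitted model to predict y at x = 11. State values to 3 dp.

ŷ = -2.035

From the data, Σ1 = 6, Σ1/x = 41/42, Σ1/x·1/x = 2927/1764.
Right-hand side: Σy = -11, Σ1/x·y = 17/7.
So MᵀM·[m, c]ᵀ = Mᵀy: [[6, 41/42]; [41/42, 2927/1764]]·[m, c]ᵀ = [-11, 17/7]ᵀ.
Determinant 6·(2927/1764) − (41/42)² = 15881/1764.
m = ((-11)·(2927/1764) − (41/42)·(17/7))/(15881/1764) = -36379/15881; c = (6·(17/7) − (41/42)·(-11))/(15881/1764) = 44646/15881.
At x = 11: ŷ = (-36379/15881)·(1) + (44646/15881)·(1/11) = -355523/174691.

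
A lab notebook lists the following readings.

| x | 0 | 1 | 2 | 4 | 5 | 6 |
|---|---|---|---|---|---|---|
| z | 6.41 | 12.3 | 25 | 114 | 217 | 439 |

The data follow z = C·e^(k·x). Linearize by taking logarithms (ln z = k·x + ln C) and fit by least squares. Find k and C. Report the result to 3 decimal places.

k = 0.712, C = 6.223

Let Y = ln z. Fitting Y = k·x + ln C by least squares:
Σx = 18.0000, Σ(x)² = 82.0000, Σln z = 23.7869, Σx·ln z = 91.2986.
Equations: 82.0000·k + 18.0000·ln C = 91.2986;  18.0000·k + 6·ln C = 23.7869.
Slope k = (n·Σx·ln z − Σx·Σln z)/(n·Σ(x)² − (Σx)²) = (6·91.2986 − 18.0000·23.7869)/168.0000 = 0.71207; ln C = (Σln z − k·Σx)/n = 1.82829, so C = exp(1.82829) = 6.22324.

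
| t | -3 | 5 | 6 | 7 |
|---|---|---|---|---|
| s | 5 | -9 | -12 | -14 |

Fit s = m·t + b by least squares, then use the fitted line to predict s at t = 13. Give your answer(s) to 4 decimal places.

ŝ = -24.8207

With design matrix A, AᵀA = [[119, 15]; [15, 4]] and Aᵀs = [-230, -30]ᵀ.
Δ = 119·4 − 15² = 251.
m = ((-230)·4 − 15·(-30))/251 = -470/251; b = (119·(-30) − 15·(-230))/251 = -120/251.
At t = 13: ŝ = (-470/251)·(13) + (-120/251)·(1) = -6230/251.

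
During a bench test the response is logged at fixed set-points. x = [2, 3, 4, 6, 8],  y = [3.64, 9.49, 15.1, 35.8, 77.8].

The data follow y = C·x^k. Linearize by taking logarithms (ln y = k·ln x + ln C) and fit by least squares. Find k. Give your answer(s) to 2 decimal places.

Let Y = ln y. Fitting Y = k·ln x + ln C by least squares:
Over the data: Σln x = 7.0493, Σ(ln x)² = 11.1437, Σln y = 14.1890, Σln x·ln y = 22.5960.
Normal system: [[11.1437, 7.0493]; [7.0493, 5]]·[k, ln C]ᵀ = [22.5960, 14.1890]ᵀ.
Δ = 11.1437·5 − (7.0493)² = 6.0265; k = (22.5960·5 − 7.0493·14.1890)/6.0265 = 2.15023, ln C = (11.1437·14.1890 − 7.0493·22.5960)/6.0265 = -0.19370.

k = 2.15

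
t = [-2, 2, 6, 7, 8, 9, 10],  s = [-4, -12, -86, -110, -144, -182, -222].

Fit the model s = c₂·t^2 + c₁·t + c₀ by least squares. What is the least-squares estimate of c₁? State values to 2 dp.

From the data, Σt^2·t^2 = 24386, Σt^2·t = 2800, Σt^2 = 338, Σt·t = 338, Σt = 40, Σ1 = 7.
For Mᵀs: Σt^2·s = -54708, Σt·s = -6312, Σs = -760.
Normal equations: [[24386, 2800, 338]; [2800, 338, 40]; [338, 40, 7]]·[c₂, c₁, c₀]ᵀ = [-54708, -6312, -760]ᵀ.
Solving the 3×3 system (Gaussian elimination) gives c₂ = -151994/74767, c₁ = -138988/74767, c₀ = 1436/6797.

c₁ = -1.86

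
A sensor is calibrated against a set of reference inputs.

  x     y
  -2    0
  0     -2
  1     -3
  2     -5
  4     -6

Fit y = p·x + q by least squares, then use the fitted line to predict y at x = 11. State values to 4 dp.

ŷ = -13.7000

The normal system AᵀA·[p, q]ᵀ = Aᵀy is [[25, 5]; [5, 5]]·[p, q]ᵀ = [-37, -16]ᵀ.
Determinant 25·5 − 5² = 100.
p = ((-37)·5 − 5·(-16))/100 = -21/20; q = (25·(-16) − 5·(-37))/100 = -43/20.
At x = 11: ŷ = (-21/20)·(11) + (-43/20)·(1) = -137/10.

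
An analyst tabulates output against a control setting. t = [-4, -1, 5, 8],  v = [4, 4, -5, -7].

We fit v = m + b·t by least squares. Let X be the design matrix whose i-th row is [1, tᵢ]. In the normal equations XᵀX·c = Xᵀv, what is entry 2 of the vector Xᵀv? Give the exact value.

-101

Entry 2 ↔ basis t, so (Xᵀv)_{2} = Σᵢ (t)·vᵢ = (-4)·(4) + (-1)·(4) + (5)·(-5) + (8)·(-7) = -101.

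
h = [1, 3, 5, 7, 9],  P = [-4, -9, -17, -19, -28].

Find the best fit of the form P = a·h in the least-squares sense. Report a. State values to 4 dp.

a = -3.0364

The normal system XᵀX·[a]ᵀ = XᵀP is [[165]]·[a]ᵀ = [-501]ᵀ.
Hence a = -501 / 165 ≈ -3.03636.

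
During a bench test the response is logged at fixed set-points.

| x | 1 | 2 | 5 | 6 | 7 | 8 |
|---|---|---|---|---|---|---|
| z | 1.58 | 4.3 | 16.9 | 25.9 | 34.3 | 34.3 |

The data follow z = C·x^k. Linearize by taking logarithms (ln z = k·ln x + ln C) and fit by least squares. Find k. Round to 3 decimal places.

With ln zᵢ as the transformed response and ln xᵢ as the regressor:
Σln x = 8.1197, Σ(ln x)² = 14.3918, Σln z = 15.0679, Σln x·ln z = 25.6224.
Equations: 14.3918·k + 8.1197·ln C = 25.6224;  8.1197·k + 6·ln C = 15.0679.
Δ = 14.3918·6 − (8.1197)² = 20.4213; k = (25.6224·6 − 8.1197·15.0679)/20.4213 = 1.53703, ln C = (14.3918·15.0679 − 8.1197·25.6224)/20.4213 = 0.43128.

k = 1.537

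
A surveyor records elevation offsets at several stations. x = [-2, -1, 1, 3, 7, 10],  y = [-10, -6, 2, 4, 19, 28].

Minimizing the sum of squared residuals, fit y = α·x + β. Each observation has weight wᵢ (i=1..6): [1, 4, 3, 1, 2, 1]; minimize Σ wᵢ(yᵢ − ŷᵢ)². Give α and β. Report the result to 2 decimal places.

α = 3.08, β = -2.66

From the data, Σwᵢ·x·x = 218, Σwᵢ·x = 24, Σwᵢ·1 = 12.
Right-hand side: Σwᵢ·x·y = 608, Σwᵢ·y = 42.
AᵀWA·[α, β]ᵀ = AᵀWy becomes [[218, 24]; [24, 12]]·[α, β]ᵀ = [608, 42]ᵀ.
det = 218·12 − 24² = 2040.
α = (608·12 − 24·42)/2040 = 262/85; β = (218·42 − 24·608)/2040 = -453/170.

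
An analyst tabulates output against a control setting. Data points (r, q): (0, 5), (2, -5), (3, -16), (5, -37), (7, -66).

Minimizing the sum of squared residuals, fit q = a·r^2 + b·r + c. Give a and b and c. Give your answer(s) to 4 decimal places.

The normal system XᵀX·[a, b, c]ᵀ = Xᵀq is [[3123, 503, 87]; [503, 87, 17]; [87, 17, 5]]·[a, b, c]ᵀ = [-4323, -705, -119]ᵀ.
Row-reducing yields a = -4409/5071, b = -20883/5071, c = 27029/5071.

a = -0.8695, b = -4.1181, c = 5.3301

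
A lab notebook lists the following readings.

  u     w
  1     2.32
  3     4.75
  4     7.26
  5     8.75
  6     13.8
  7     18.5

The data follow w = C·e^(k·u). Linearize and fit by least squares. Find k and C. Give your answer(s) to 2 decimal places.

k = 0.35, C = 1.68

With ln wᵢ as the transformed response and uᵢ as the regressor:
AᵀA = [[136.0000, 26.0000]; [26.0000, 6]], rhs = [60.4632, 12.0936]ᵀ  (here Σu = 26.0000, Σ(u)² = 136.0000, Σln w = 12.0936, Σu·ln w = 60.4632).
Solving (det = 140.0000): k = 0.34533, ln C = 0.51917, so C = exp(0.51917) = 1.68064.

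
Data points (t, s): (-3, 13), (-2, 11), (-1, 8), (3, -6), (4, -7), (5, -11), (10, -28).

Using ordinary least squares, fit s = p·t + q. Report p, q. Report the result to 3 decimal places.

Sums needed: Σt·t = 164, Σt = 16, Σ1 = 7.
Moment sums: Σt·s = -450, Σs = -20.
XᵀX·[p, q]ᵀ = Xᵀs becomes [[164, 16]; [16, 7]]·[p, q]ᵀ = [-450, -20]ᵀ.
det = 164·7 − 16² = 892.
p = ((-450)·7 − 16·(-20))/892 = -1415/446; q = (164·(-20) − 16·(-450))/892 = 980/223.

p = -3.173, q = 4.395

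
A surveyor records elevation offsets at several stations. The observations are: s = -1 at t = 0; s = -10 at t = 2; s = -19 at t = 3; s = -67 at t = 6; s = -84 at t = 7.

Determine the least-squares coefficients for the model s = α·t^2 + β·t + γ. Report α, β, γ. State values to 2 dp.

α = -1.44, β = -2.08, γ = -0.56

Forming XᵀX = [[3794, 594, 98]; [594, 98, 18]; [98, 18, 5]] and Xᵀs = [-6739, -1067, -181]ᵀ gives XᵀX·[α, β, γ]ᵀ = Xᵀs.
Inverting the 3×3 Gram matrix, [α, β, γ]ᵀ = [-300/209, -871/418, -118/209]ᵀ.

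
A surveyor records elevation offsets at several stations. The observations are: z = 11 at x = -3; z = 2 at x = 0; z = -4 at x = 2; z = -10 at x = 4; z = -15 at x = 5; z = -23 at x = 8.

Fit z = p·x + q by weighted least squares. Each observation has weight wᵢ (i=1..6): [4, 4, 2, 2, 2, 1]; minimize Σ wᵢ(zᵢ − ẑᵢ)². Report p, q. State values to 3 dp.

Setting ∂/∂p … = 0 gives: 190·p + 18·q = -562;  18·p + 15·q = -29.
(Σwᵢ·x·x = 190, Σwᵢ·x = 18, Σwᵢ·1 = 15, Σwᵢ·x·z = -562, Σwᵢ·z = -29.)
Eliminating q: 15·(row 1) − 18·(row 2) gives 2526·p = 15·(-562) − 18·(-29) = -7908, so p = -1318/421.
Then q = ((-29) − 18·(-1318/421))/15 = 2303/1263.

p = -3.131, q = 1.823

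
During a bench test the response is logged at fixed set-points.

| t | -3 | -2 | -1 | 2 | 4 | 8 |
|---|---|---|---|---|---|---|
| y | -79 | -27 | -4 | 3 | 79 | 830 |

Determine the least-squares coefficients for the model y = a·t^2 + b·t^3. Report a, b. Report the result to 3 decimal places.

From the data, Σt^2·t^2 = 4466, Σt^2·t^3 = 33548, Σt^3·t^3 = 267098.
Right-hand side: Σt^2·y = 53573, Σt^3·y = 432393.
So XᵀX·[a, b]ᵀ = Xᵀy: [[4466, 33548]; [33548, 267098]]·[a, b]ᵀ = [53573, 432393]ᵀ.
det = 4466·267098 − 33548² = 67391364.
a = (53573·267098 − 33548·432393)/67391364 = -98339605/33695682; b = (4466·432393 − 33548·53573)/67391364 = 66900067/33695682.

a = -2.918, b = 1.985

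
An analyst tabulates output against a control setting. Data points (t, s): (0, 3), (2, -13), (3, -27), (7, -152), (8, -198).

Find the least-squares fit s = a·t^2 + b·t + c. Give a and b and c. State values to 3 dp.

a = -2.972, b = -1.297, c = 2.692

From the data, Σt^2·t^2 = 6594, Σt^2·t = 890, Σt^2 = 126, Σt·t = 126, Σt = 20, Σ1 = 5.
Moment sums: Σt^2·s = -20415, Σt·s = -2755, Σs = -387.
XᵀX·[a, b, c]ᵀ = Xᵀs becomes [[6594, 890, 126]; [890, 126, 20]; [126, 20, 5]]·[a, b, c]ᵀ = [-20415, -2755, -387]ᵀ.
Solving the 3×3 system (Gaussian elimination) gives a = -15361/5168, b = -6705/5168, c = 6957/2584.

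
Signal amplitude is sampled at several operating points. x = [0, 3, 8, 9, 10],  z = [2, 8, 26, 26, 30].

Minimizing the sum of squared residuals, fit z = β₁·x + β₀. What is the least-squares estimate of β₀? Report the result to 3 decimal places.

Compute the Gram sums: Σx·x = 254, Σx = 30, Σ1 = 5.
And Σx·z = 766, Σz = 92.
MᵀM·[β₁, β₀]ᵀ = Mᵀz becomes [[254, 30]; [30, 5]]·[β₁, β₀]ᵀ = [766, 92]ᵀ.
Δ = 254·5 − 30² = 370.
β₁ = (766·5 − 30·92)/370 = 107/37; β₀ = (254·92 − 30·766)/370 = 194/185.

β₀ = 1.049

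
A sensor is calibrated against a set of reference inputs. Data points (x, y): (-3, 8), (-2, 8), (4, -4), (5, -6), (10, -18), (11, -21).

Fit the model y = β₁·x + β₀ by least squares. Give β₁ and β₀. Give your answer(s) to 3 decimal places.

Setting ∂/∂β₁ … = 0 gives: 275·β₁ + 25·β₀ = -497;  25·β₁ + 6·β₀ = -33.
det = 275·6 − 25² = 1025.
β₁ = ((-497)·6 − 25·(-33))/1025 = -2157/1025; β₀ = (275·(-33) − 25·(-497))/1025 = 134/41.

β₁ = -2.104, β₀ = 3.268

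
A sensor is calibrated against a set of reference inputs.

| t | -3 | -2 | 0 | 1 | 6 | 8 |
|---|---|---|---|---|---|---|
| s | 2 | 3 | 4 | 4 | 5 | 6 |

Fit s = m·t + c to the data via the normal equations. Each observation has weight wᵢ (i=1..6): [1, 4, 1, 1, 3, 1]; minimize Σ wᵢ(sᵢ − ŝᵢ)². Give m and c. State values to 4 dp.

m = 0.2830, c = 3.4974

From the data, Σwᵢ·t·t = 198, Σwᵢ·t = 16, Σwᵢ·1 = 11.
Moment sums: Σwᵢ·t·s = 112, Σwᵢ·s = 43.
XᵀWX·[m, c]ᵀ = XᵀWs becomes [[198, 16]; [16, 11]]·[m, c]ᵀ = [112, 43]ᵀ.
Δ = 198·11 − 16² = 1922.
m = (112·11 − 16·43)/1922 = 272/961; c = (198·43 − 16·112)/1922 = 3361/961.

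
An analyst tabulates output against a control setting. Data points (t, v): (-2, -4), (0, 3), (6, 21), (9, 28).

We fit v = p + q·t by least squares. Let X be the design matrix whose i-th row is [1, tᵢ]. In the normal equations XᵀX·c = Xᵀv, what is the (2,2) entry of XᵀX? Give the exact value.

Row 2 ↔ basis t, column 2 ↔ basis t, so (XᵀX)_{2,2} = Σᵢ (t)·(t) = (-2)·(-2) + (0)·(0) + (6)·(6) + (9)·(9) = 121.

121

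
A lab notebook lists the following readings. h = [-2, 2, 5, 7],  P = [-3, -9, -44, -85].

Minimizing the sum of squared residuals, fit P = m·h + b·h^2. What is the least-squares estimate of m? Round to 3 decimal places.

m = -1.339

Forming AᵀA = [[82, 468]; [468, 3058]] and AᵀP = [-827, -5313]ᵀ gives AᵀA·[m, b]ᵀ = AᵀP.
det = 82·3058 − 468² = 31732.
m = ((-827)·3058 − 468·(-5313))/31732 = -21241/15866; b = (82·(-5313) − 468·(-827))/31732 = -24315/15866.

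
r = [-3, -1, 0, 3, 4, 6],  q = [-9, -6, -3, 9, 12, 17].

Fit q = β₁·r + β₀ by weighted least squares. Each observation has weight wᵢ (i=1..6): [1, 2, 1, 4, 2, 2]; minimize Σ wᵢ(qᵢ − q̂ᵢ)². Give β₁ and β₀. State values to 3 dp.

β₁ = 3.208, β₀ = -1.384

Setting ∂/∂β₁ … = 0 gives: 151·β₁ + 27·β₀ = 447;  27·β₁ + 12·β₀ = 70.
(Σwᵢ·r·r = 151, Σwᵢ·r = 27, Σwᵢ·1 = 12, Σwᵢ·r·q = 447, Σwᵢ·q = 70.)
Eliminating β₀: 12·(row 1) − 27·(row 2) gives 1083·β₁ = 12·447 − 27·70 = 3474, so β₁ = 1158/361.
Then β₀ = (70 − 27·(1158/361))/12 = -1499/1083.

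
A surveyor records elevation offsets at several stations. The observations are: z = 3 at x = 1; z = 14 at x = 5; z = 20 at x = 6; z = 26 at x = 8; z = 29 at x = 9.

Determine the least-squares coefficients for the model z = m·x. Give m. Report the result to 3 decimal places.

m = 3.198

Setting ∂/∂m … = 0 gives: 207·m = 662.
(Σx·x = 207, Σx·z = 662.)
m = 662/207 = 3.19807.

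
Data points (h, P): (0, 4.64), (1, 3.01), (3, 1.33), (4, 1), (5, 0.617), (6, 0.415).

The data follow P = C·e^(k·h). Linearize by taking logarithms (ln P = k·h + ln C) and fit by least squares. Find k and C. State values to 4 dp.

With ln Pᵢ as the transformed response and hᵢ as the regressor:
Over the data: Σh = 19.0000, Σ(h)² = 87.0000, Σln P = 1.5595, Σh·ln P = -5.7338.
Normal system: [[87.0000, 19.0000]; [19.0000, 6]]·[k, ln C]ᵀ = [-5.7338, 1.5595]ᵀ.
Slope k = (n·Σh·ln P − Σh·Σln P)/(n·Σ(h)² − (Σh)²) = (6·-5.7338 − 19.0000·1.5595)/161.0000 = -0.39772; ln C = (Σln P − k·Σh)/n = 1.51936, so C = exp(1.51936) = 4.56928.

k = -0.3977, C = 4.5693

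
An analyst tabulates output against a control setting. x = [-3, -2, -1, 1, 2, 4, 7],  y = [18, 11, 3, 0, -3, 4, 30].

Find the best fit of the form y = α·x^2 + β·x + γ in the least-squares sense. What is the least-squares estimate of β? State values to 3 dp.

β = -3.020

Normal-equation sums: Σx^2·x^2 = 2772, Σx^2·x = 380, Σx^2 = 84, Σx·x = 84, Σx = 8, Σ1 = 7.
For Mᵀy: Σx^2·y = 1731, Σx·y = 141, Σy = 63.
MᵀM·[α, β, γ]ᵀ = Mᵀy becomes [[2772, 380, 84]; [380, 84, 8]; [84, 8, 7]]·[α, β, γ]ᵀ = [1731, 141, 63]ᵀ.
Row-reducing yields α = 11679/11242, β = -9699/3212, γ = -87/5621.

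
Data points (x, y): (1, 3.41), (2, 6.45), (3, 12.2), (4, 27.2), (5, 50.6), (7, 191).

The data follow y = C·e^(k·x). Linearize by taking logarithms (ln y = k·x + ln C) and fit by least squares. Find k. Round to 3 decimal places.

Taking logs, ln y = k·x + ln C, so regress ln y on x.
XᵀX = [[104.0000, 22.0000]; [22.0000, 6]], rhs = [82.0577, 18.0717]ᵀ  (here Σx = 22.0000, Σ(x)² = 104.0000, Σln y = 18.0717, Σx·ln y = 82.0577).
Slope k = (n·Σx·ln y − Σx·Σln y)/(n·Σ(x)² − (Σx)²) = (6·82.0577 − 22.0000·18.0717)/140.0000 = 0.67693; ln C = (Σln y − k·Σx)/n = 0.52988.

k = 0.677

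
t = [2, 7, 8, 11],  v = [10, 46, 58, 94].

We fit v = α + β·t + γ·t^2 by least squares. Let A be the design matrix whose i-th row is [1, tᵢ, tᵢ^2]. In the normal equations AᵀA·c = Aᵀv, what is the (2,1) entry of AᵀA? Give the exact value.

Row 2 ↔ basis t, column 1 ↔ basis 1, so (AᵀA)_{2,1} = Σᵢ t = (2)·(1) + (7)·(1) + (8)·(1) + (11)·(1) = 28.

28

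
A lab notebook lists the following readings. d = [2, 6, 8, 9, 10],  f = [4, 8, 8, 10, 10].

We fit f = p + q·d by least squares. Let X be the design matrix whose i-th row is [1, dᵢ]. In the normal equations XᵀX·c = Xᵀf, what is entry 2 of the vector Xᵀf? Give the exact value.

310

Entry 2 ↔ basis d, so (Xᵀf)_{2} = Σᵢ (d)·fᵢ = (2)·(4) + (6)·(8) + (8)·(8) + (9)·(10) + (10)·(10) = 310.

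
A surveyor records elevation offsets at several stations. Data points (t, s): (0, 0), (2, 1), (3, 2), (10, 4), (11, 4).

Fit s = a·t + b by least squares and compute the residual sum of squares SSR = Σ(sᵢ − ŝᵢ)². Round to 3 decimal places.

SSR = 0.543

Forming XᵀX = [[234, 26]; [26, 5]] and Xᵀs = [92, 11]ᵀ gives XᵀX·[a, b]ᵀ = Xᵀs.
Eliminating b: 5·(row 1) − 26·(row 2) gives 494·a = 5·92 − 26·11 = 174, so a = 87/247.
Then b = (11 − 26·(87/247))/5 = 7/19.
Residuals: -7/19, -18/247, 142/247, 27/247, -60/247; SSR = 134/247.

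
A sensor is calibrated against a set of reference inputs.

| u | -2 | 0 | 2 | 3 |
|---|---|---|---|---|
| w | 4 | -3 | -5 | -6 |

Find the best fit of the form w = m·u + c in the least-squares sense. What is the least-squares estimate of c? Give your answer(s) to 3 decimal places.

Forming XᵀX = [[17, 3]; [3, 4]] and Xᵀw = [-36, -10]ᵀ gives XᵀX·[m, c]ᵀ = Xᵀw.
Eliminating c: 4·(row 1) − 3·(row 2) gives 59·m = 4·(-36) − 3·(-10) = -114, so m = -114/59.
Then c = ((-10) − 3·(-114/59))/4 = -62/59.

c = -1.051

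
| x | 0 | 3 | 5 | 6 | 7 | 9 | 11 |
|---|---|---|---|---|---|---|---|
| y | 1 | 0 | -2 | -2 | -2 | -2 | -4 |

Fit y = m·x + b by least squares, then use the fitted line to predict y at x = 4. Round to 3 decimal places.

AᵀA·[m, b]ᵀ = Aᵀy reads: 321·m + 41·b = -98;  41·m + 7·b = -11.
(Σx·x = 321, Σx = 41, Σ1 = 7, Σx·y = -98, Σy = -11.)
det = 321·7 − 41² = 566.
m = ((-98)·7 − 41·(-11))/566 = -235/566; b = (321·(-11) − 41·(-98))/566 = 487/566.
At x = 4: ŷ = (-235/566)·(4) + (487/566)·(1) = -453/566.

ŷ = -0.800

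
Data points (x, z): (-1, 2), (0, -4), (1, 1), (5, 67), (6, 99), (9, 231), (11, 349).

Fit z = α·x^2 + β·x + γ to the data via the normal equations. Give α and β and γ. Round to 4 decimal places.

Compute the Gram sums: Σx^2·x^2 = 23125, Σx^2·x = 2401, Σx^2 = 265, Σx·x = 265, Σx = 31, Σ1 = 7.
For Aᵀz: Σx^2·z = 66182, Σx·z = 6846, Σz = 745.
So AᵀA·[α, β, γ]ᵀ = Aᵀz: [[23125, 2401, 265]; [2401, 265, 31]; [265, 31, 7]]·[α, β, γ]ᵀ = [66182, 6846, 745]ᵀ.
Inverting the 3×3 Gram matrix, [α, β, γ]ᵀ = [193297/64386, -69683/64386, -78283/32193]ᵀ.

α = 3.0022, β = -1.0823, γ = -2.4317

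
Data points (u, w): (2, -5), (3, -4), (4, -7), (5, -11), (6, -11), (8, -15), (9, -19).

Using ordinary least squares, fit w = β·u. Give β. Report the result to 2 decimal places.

Entries of MᵀM: Σu·u = 235.
Right-hand side: Σu·w = -462.
β = (-462)/235 = -1.96596.

β = -1.97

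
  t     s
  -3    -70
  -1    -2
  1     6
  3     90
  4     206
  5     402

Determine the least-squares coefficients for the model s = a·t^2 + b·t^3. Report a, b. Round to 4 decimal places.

a = 1.1046, b = 2.9828

Sums needed: Σt^2·t^2 = 1045, Σt^2·t^3 = 4149, Σt^3·t^3 = 21181.
For Mᵀs: Σt^2·s = 13530, Σt^3·s = 67762.
MᵀM·[a, b]ᵀ = Mᵀs becomes [[1045, 4149]; [4149, 21181]]·[a, b]ᵀ = [13530, 67762]ᵀ.
det = 1045·21181 − 4149² = 4919944.
a = (13530·21181 − 4149·67762)/4919944 = 679299/614993; b = (1045·67762 − 4149·13530)/4919944 = 1834415/614993.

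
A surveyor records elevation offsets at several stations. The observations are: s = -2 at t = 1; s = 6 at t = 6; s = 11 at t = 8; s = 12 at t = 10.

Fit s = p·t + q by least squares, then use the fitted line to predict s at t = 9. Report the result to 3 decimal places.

Normal-equation sums: Σt·t = 201, Σt = 25, Σ1 = 4.
Moment sums: Σt·s = 242, Σs = 27.
MᵀM·[p, q]ᵀ = Mᵀs becomes [[201, 25]; [25, 4]]·[p, q]ᵀ = [242, 27]ᵀ.
det = 201·4 − 25² = 179.
p = (242·4 − 25·27)/179 = 293/179; q = (201·27 − 25·242)/179 = -623/179.
At t = 9: ŝ = (293/179)·(9) + (-623/179)·(1) = 2014/179.

ŝ = 11.251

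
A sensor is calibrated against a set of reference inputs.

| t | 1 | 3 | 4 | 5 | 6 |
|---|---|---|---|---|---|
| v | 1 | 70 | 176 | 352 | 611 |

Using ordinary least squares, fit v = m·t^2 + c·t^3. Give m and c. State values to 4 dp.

Normal-equation sums: Σt^2·t^2 = 2259, Σt^2·t^3 = 12169, Σt^3·t^3 = 67107.
And Σt^2·v = 34243, Σt^3·v = 189131.
Eliminating c: 67107·(row 1) − 12169·(row 2) gives 3510152·m = 67107·34243 − 12169·189131 = -3590138, so m = -1795069/1755076.
Then c = (189131 − 12169·(-1795069/1755076))/67107 = 5271931/1755076.

m = -1.0228, c = 3.0038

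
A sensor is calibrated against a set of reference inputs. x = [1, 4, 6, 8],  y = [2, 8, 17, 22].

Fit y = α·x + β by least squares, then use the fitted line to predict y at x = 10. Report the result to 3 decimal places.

AᵀA·[α, β]ᵀ = Aᵀy reads: 117·α + 19·β = 312;  19·α + 4·β = 49.
Δ = 117·4 − 19² = 107.
α = (312·4 − 19·49)/107 = 317/107; β = (117·49 − 19·312)/107 = -195/107.
At x = 10: ŷ = (317/107)·(10) + (-195/107)·(1) = 2975/107.

ŷ = 27.804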